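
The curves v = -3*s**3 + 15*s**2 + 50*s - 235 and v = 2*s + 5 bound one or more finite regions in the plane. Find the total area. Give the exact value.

5137/4

Set the curves equal: -3*s**3 + 15*s**2 + 50*s - 235 = 2*s + 5, so -3*s**3 + 15*s**2 + 48*s - 240 = 0, which factors as -3*(s - 5)*(s - 4)*(s + 4) = 0. The curves meet at s = -4, 4, 5.
On [-4, 4], v = 2*s + 5 is on top; that piece has area ∫[-4,4] (-(-3*s**3 + 15*s**2 + 48*s - 240)) ds = 1280.
On [4, 5], v = -3*s**3 + 15*s**2 + 50*s - 235 is on top; that piece has area ∫[4,5] (-3*s**3 + 15*s**2 + 48*s - 240) ds = 17/4.
Total enclosed area = 1280 + 17/4 = 5137/4.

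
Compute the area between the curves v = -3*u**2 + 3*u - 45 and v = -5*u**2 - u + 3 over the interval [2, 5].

The difference (-3*u**2 + 3*u - 45) - (-5*u**2 - u + 3) = 2*u**2 + 4*u - 48 changes sign at u = 4 inside [2, 5], so split the integral there.
∫[2,4] (2*u**2 + 4*u - 48) du = -104/3; the area of that piece is 104/3.
∫[4,5] (2*u**2 + 4*u - 48) du = 32/3.
Total area = 104/3 + 32/3 = 136/3.

136/3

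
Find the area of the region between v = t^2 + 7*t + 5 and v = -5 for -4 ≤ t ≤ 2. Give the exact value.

146/3

The difference (t^2 + 7*t + 5) - (-5) = t^2 + 7*t + 10 changes sign at t = -2 inside [-4, 2], so split the integral there.
∫[-4,-2] (t^2 + 7*t + 10) dt = -10/3; the area of that piece is 10/3.
∫[-2,2] (t^2 + 7*t + 10) dt = 136/3.
Total area = 10/3 + 136/3 = 146/3.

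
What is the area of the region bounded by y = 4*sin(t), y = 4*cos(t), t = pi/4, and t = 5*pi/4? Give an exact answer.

8*sqrt(2)

On [pi/4, 5*pi/4], (4*sin(t)) - (4*cos(t)) = 4*sin(t) - 4*cos(t) is ≥ 0 throughout, so the area is a single integral of |4*sin(t) - 4*cos(t)|.
∫[pi/4,5*pi/4] (4*sin(t) - 4*cos(t)) dt = 8*sqrt(2).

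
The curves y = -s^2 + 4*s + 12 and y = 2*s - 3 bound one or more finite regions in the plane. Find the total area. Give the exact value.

256/3

Set the curves equal: -s^2 + 4*s + 12 = 2*s - 3, so -s^2 + 2*s + 15 = 0, which factors as -(s - 5)*(s + 3) = 0. The curves meet at s = -3, 5.
On [-3, 5], y = -s^2 + 4*s + 12 is on top; that piece has area ∫[-3,5] (-s^2 + 2*s + 15) ds = 256/3.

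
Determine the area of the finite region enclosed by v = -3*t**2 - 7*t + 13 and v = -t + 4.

Set the curves equal: -3*t**2 - 7*t + 13 = -t + 4, so -3*t**2 - 6*t + 9 = 0, which factors as -3*(t - 1)*(t + 3) = 0. The curves meet at t = -3, 1.
On [-3, 1], v = -3*t**2 - 7*t + 13 is on top; that piece has area ∫[-3,1] (-3*t**2 - 6*t + 9) dt = 32.

32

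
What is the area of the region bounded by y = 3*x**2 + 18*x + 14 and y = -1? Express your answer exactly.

32

Set the curves equal: 3*x**2 + 18*x + 14 = -1, so 3*x**2 + 18*x + 15 = 0, which factors as 3*(x + 1)*(x + 5) = 0. The curves meet at x = -5, -1.
On [-5, -1], y = -1 is on top; that piece has area ∫[-5,-1] (-(3*x**2 + 18*x + 15)) dx = 32.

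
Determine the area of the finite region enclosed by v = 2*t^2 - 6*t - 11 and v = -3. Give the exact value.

125/3

Set the curves equal: 2*t^2 - 6*t - 11 = -3, so 2*t^2 - 6*t - 8 = 0, which factors as 2*(t - 4)*(t + 1) = 0. The curves meet at t = -1, 4.
On [-1, 4], v = -3 is on top; that piece has area ∫[-1,4] (-(2*t^2 - 6*t - 8)) dt = 125/3.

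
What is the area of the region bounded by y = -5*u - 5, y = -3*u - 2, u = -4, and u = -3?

4

On [-4, -3], (-5*u - 5) - (-3*u - 2) = -2*u - 3 is ≥ 0 throughout, so the area is a single integral of |-2*u - 3|.
∫[-4,-3] (-2*u - 3) du = 4.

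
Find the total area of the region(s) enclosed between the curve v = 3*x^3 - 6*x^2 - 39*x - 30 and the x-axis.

The curve meets the x-axis where 3*x^3 - 6*x^2 - 39*x - 30 = 0, i.e. 3*(x - 5)*(x + 1)*(x + 2) = 0, at x = -2, -1, 5.
On [-2, -1] the curve lies above the axis; ∫[-2,-1] (3*x^3 - 6*x^2 - 39*x - 30) dx = 13/4, giving area 13/4.
On [-1, 5] the curve lies below the axis; ∫[-1,5] (3*x^3 - 6*x^2 - 39*x - 30) dx = -432, giving area 432.
Total area = 13/4 + 432 = 1741/4.

1741/4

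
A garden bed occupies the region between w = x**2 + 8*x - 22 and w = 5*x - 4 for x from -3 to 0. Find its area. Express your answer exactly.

117/2

On [-3, 0], (x**2 + 8*x - 22) - (5*x - 4) = x**2 + 3*x - 18 is ≤ 0 throughout, so the area is a single integral of |x**2 + 3*x - 18|.
∫[-3,0] (x**2 + 3*x - 18) dx = -117/2; the area of that piece is 117/2.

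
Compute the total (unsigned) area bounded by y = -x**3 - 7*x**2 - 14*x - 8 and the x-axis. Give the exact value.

37/12

The curve meets the x-axis where -x**3 - 7*x**2 - 14*x - 8 = 0, i.e. -(x + 1)*(x + 2)*(x + 4) = 0, at x = -4, -2, -1.
On [-4, -2] the curve lies below the axis; ∫[-4,-2] (-x**3 - 7*x**2 - 14*x - 8) dx = -8/3, giving area 8/3.
On [-2, -1] the curve lies above the axis; ∫[-2,-1] (-x**3 - 7*x**2 - 14*x - 8) dx = 5/12, giving area 5/12.
Total area = 8/3 + 5/12 = 37/12.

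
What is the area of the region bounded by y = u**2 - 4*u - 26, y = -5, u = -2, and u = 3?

On [-2, 3], (u**2 - 4*u - 26) - (-5) = u**2 - 4*u - 21 is ≤ 0 throughout, so the area is a single integral of |u**2 - 4*u - 21|.
∫[-2,3] (u**2 - 4*u - 21) du = -310/3; the area of that piece is 310/3.

310/3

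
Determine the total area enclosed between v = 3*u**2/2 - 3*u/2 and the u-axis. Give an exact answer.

The curve meets the u-axis where 3*u**2/2 - 3*u/2 = 0, i.e. 3*u*(u - 1)/2 = 0, at u = 0, 1.
On [0, 1] the curve lies below the axis; ∫[0,1] (3*u**2/2 - 3*u/2) du = -1/4, giving area 1/4.

1/4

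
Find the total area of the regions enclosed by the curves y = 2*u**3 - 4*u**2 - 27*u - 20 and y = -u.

Set the curves equal: 2*u**3 - 4*u**2 - 27*u - 20 = -u, so 2*u**3 - 4*u**2 - 26*u - 20 = 0, which factors as 2*(u - 5)*(u + 1)*(u + 2) = 0. The curves meet at u = -2, -1, 5.
On [-2, -1], y = 2*u**3 - 4*u**2 - 27*u - 20 is on top; that piece has area ∫[-2,-1] (2*u**3 - 4*u**2 - 26*u - 20) du = 13/6.
On [-1, 5], y = -u is on top; that piece has area ∫[-1,5] (-(2*u**3 - 4*u**2 - 26*u - 20)) du = 288.
Total enclosed area = 13/6 + 288 = 1741/6.

1741/6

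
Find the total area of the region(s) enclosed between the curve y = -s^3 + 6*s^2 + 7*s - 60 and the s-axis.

517/2

The curve meets the s-axis where -s^3 + 6*s^2 + 7*s - 60 = 0, i.e. -(s - 5)*(s - 4)*(s + 3) = 0, at s = -3, 4, 5.
On [-3, 4] the curve lies below the axis; ∫[-3,4] (-s^3 + 6*s^2 + 7*s - 60) ds = -1029/4, giving area 1029/4.
On [4, 5] the curve lies above the axis; ∫[4,5] (-s^3 + 6*s^2 + 7*s - 60) ds = 5/4, giving area 5/4.
Total area = 1029/4 + 5/4 = 517/2.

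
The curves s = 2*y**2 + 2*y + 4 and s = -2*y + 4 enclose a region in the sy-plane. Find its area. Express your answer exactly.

Both boundary curves give s as a function of y, so integrate with respect to y. Setting them equal: 2*y**2 + 4*y = 0, i.e. 2*y*(y + 2) = 0, so they meet at y = -2, 0.
For y in [-2, 0], s = 2*y**2 + 2*y + 4 is on the left; area = ∫[-2,0] (-(2*y**2 + 4*y)) dy = 8/3.

8/3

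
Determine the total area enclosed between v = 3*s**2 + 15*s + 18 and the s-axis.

The curve meets the s-axis where 3*s**2 + 15*s + 18 = 0, i.e. 3*(s + 2)*(s + 3) = 0, at s = -3, -2.
On [-3, -2] the curve lies below the axis; ∫[-3,-2] (3*s**2 + 15*s + 18) ds = -1/2, giving area 1/2.

1/2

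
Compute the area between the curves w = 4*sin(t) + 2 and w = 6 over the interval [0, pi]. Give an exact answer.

On [0, pi], (4*sin(t) + 2) - (6) = 4*sin(t) - 4 is ≤ 0 throughout, so the area is a single integral of |4*sin(t) - 4|.
∫[0,pi] (4*sin(t) - 4) dt = 8 - 4*pi; the area of that piece is -8 + 4*pi.

-8 + 4*pi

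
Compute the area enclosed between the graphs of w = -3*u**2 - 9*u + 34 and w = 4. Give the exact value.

343/2

Set the curves equal: -3*u**2 - 9*u + 34 = 4, so -3*u**2 - 9*u + 30 = 0, which factors as -3*(u - 2)*(u + 5) = 0. The curves meet at u = -5, 2.
On [-5, 2], w = -3*u**2 - 9*u + 34 is on top; that piece has area ∫[-5,2] (-3*u**2 - 9*u + 30) du = 343/2.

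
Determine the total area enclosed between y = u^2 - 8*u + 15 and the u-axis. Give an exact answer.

4/3

The curve meets the u-axis where u^2 - 8*u + 15 = 0, i.e. (u - 5)*(u - 3) = 0, at u = 3, 5.
On [3, 5] the curve lies below the axis; ∫[3,5] (u^2 - 8*u + 15) du = -4/3, giving area 4/3.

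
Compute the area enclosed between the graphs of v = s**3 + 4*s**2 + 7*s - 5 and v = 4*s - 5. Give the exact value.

Set the curves equal: s**3 + 4*s**2 + 7*s - 5 = 4*s - 5, so s**3 + 4*s**2 + 3*s = 0, which factors as s*(s + 1)*(s + 3) = 0. The curves meet at s = -3, -1, 0.
On [-3, -1], v = s**3 + 4*s**2 + 7*s - 5 is on top; that piece has area ∫[-3,-1] (s**3 + 4*s**2 + 3*s) ds = 8/3.
On [-1, 0], v = 4*s - 5 is on top; that piece has area ∫[-1,0] (-(s**3 + 4*s**2 + 3*s)) ds = 5/12.
Total enclosed area = 8/3 + 5/12 = 37/12.

37/12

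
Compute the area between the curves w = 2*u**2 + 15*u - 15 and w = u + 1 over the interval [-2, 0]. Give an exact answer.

164/3

On [-2, 0], (2*u**2 + 15*u - 15) - (u + 1) = 2*u**2 + 14*u - 16 is ≤ 0 throughout, so the area is a single integral of |2*u**2 + 14*u - 16|.
∫[-2,0] (2*u**2 + 14*u - 16) du = -164/3; the area of that piece is 164/3.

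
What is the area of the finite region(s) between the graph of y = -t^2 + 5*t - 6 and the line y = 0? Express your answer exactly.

1/6

The curve meets the t-axis where -t^2 + 5*t - 6 = 0, i.e. -(t - 3)*(t - 2) = 0, at t = 2, 3.
On [2, 3] the curve lies above the axis; ∫[2,3] (-t^2 + 5*t - 6) dt = 1/6, giving area 1/6.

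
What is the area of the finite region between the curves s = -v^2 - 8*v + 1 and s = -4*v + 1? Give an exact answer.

32/3

Both boundary curves give s as a function of v, so integrate with respect to v. Setting them equal: -v^2 - 4*v = 0, i.e. -v*(v + 4) = 0, so they meet at v = -4, 0.
For v in [-4, 0], s = -v^2 - 8*v + 1 is on the right; area = ∫[-4,0] (-v^2 - 4*v) dv = 32/3.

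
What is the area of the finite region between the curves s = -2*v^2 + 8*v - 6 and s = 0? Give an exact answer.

8/3

Both boundary curves give s as a function of v, so integrate with respect to v. Setting them equal: -2*v^2 + 8*v - 6 = 0, i.e. -2*(v - 3)*(v - 1) = 0, so they meet at v = 1, 3.
For v in [1, 3], s = -2*v^2 + 8*v - 6 is on the right; area = ∫[1,3] (-2*v^2 + 8*v - 6) dv = 8/3.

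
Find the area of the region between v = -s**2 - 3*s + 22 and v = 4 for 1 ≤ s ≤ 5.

The difference (-s**2 - 3*s + 22) - (4) = -s**2 - 3*s + 18 changes sign at s = 3 inside [1, 5], so split the integral there.
∫[1,3] (-s**2 - 3*s + 18) ds = 46/3.
∫[3,5] (-s**2 - 3*s + 18) ds = -62/3; the area of that piece is 62/3.
Total area = 46/3 + 62/3 = 36.

36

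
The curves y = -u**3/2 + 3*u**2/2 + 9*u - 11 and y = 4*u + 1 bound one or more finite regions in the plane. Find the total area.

Set the curves equal: -u**3/2 + 3*u**2/2 + 9*u - 11 = 4*u + 1, so -u**3/2 + 3*u**2/2 + 5*u - 12 = 0, which factors as -(u - 4)*(u - 2)*(u + 3)/2 = 0. The curves meet at u = -3, 2, 4.
On [-3, 2], y = 4*u + 1 is on top; that piece has area ∫[-3,2] (-(-u**3/2 + 3*u**2/2 + 5*u - 12)) du = 375/8.
On [2, 4], y = -u**3/2 + 3*u**2/2 + 9*u - 11 is on top; that piece has area ∫[2,4] (-u**3/2 + 3*u**2/2 + 5*u - 12) du = 4.
Total enclosed area = 375/8 + 4 = 407/8.

407/8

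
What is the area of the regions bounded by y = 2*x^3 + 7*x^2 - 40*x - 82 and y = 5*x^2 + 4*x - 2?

3901/6

Set the curves equal: 2*x^3 + 7*x^2 - 40*x - 82 = 5*x^2 + 4*x - 2, so 2*x^3 + 2*x^2 - 44*x - 80 = 0, which factors as 2*(x - 5)*(x + 2)*(x + 4) = 0. The curves meet at x = -4, -2, 5.
On [-4, -2], y = 2*x^3 + 7*x^2 - 40*x - 82 is on top; that piece has area ∫[-4,-2] (2*x^3 + 2*x^2 - 44*x - 80) dx = 64/3.
On [-2, 5], y = 5*x^2 + 4*x - 2 is on top; that piece has area ∫[-2,5] (-(2*x^3 + 2*x^2 - 44*x - 80)) dx = 3773/6.
Total enclosed area = 64/3 + 3773/6 = 3901/6.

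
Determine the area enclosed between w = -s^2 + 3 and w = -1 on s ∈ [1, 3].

4

The difference (-s^2 + 3) - (-1) = -s^2 + 4 changes sign at s = 2 inside [1, 3], so split the integral there.
∫[1,2] (-s^2 + 4) ds = 5/3.
∫[2,3] (-s^2 + 4) ds = -7/3; the area of that piece is 7/3.
Total area = 5/3 + 7/3 = 4.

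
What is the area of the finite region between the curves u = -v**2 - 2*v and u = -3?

32/3

Both boundary curves give u as a function of v, so integrate with respect to v. Setting them equal: -v**2 - 2*v + 3 = 0, i.e. -(v - 1)*(v + 3) = 0, so they meet at v = -3, 1.
For v in [-3, 1], u = -v**2 - 2*v is on the right; area = ∫[-3,1] (-v**2 - 2*v + 3) dv = 32/3.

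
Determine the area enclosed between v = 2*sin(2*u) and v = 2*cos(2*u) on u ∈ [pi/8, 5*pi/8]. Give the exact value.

2*sqrt(2)

On [pi/8, 5*pi/8], (2*sin(2*u)) - (2*cos(2*u)) = 2*sin(2*u) - 2*cos(2*u) is ≥ 0 throughout, so the area is a single integral of |2*sin(2*u) - 2*cos(2*u)|.
∫[pi/8,5*pi/8] (2*sin(2*u) - 2*cos(2*u)) du = 2*sqrt(2).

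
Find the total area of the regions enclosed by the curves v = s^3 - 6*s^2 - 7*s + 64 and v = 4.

Set the curves equal: s^3 - 6*s^2 - 7*s + 64 = 4, so s^3 - 6*s^2 - 7*s + 60 = 0, which factors as (s - 5)*(s - 4)*(s + 3) = 0. The curves meet at s = -3, 4, 5.
On [-3, 4], v = s^3 - 6*s^2 - 7*s + 64 is on top; that piece has area ∫[-3,4] (s^3 - 6*s^2 - 7*s + 60) ds = 1029/4.
On [4, 5], v = 4 is on top; that piece has area ∫[4,5] (-(s^3 - 6*s^2 - 7*s + 60)) ds = 5/4.
Total enclosed area = 1029/4 + 5/4 = 517/2.

517/2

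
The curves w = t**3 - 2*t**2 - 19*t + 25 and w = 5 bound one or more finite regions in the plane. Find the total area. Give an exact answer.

2521/12

Set the curves equal: t**3 - 2*t**2 - 19*t + 25 = 5, so t**3 - 2*t**2 - 19*t + 20 = 0, which factors as (t - 5)*(t - 1)*(t + 4) = 0. The curves meet at t = -4, 1, 5.
On [-4, 1], w = t**3 - 2*t**2 - 19*t + 25 is on top; that piece has area ∫[-4,1] (t**3 - 2*t**2 - 19*t + 20) dt = 1625/12.
On [1, 5], w = 5 is on top; that piece has area ∫[1,5] (-(t**3 - 2*t**2 - 19*t + 20)) dt = 224/3.
Total enclosed area = 1625/12 + 224/3 = 2521/12.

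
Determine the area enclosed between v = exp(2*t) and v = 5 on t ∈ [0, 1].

-19/2 + exp(2)/2 + 5*log(5)

The difference (exp(2*t)) - (5) = exp(2*t) - 5 changes sign at t = log(5)/2 inside [0, 1], so split the integral there.
∫[0,log(5)/2] (exp(2*t) - 5) dt = 2 - 5*log(5)/2; the area of that piece is -2 + 5*log(5)/2.
∫[log(5)/2,1] (exp(2*t) - 5) dt = -15/2 + exp(2)/2 + 5*log(5)/2.
Total area = (-2 + 5*log(5)/2) + (-15/2 + exp(2)/2 + 5*log(5)/2) = -19/2 + exp(2)/2 + 5*log(5).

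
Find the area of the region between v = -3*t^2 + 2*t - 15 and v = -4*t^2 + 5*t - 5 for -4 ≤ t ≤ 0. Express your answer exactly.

28

The difference (-3*t^2 + 2*t - 15) - (-4*t^2 + 5*t - 5) = t^2 - 3*t - 10 changes sign at t = -2 inside [-4, 0], so split the integral there.
∫[-4,-2] (t^2 - 3*t - 10) dt = 50/3.
∫[-2,0] (t^2 - 3*t - 10) dt = -34/3; the area of that piece is 34/3.
Total area = 50/3 + 34/3 = 28.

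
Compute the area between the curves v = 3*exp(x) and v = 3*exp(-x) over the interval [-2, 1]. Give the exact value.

The difference (3*exp(x)) - (3*exp(-x)) = 3*exp(x) - 3*exp(-x) changes sign at x = 0 inside [-2, 1], so split the integral there.
∫[-2,0] (3*exp(x) - 3*exp(-x)) dx = -3*exp(2) - 3*exp(-2) + 6; the area of that piece is -6 + 3*exp(-2) + 3*exp(2).
∫[0,1] (3*exp(x) - 3*exp(-x)) dx = -6 + 3*exp(-1) + 3*exp(1).
Total area = (-6 + 3*exp(-2) + 3*exp(2)) + (-6 + 3*exp(-1) + 3*exp(1)) = -12 + 3*exp(-2) + 3*exp(-1) + 3*exp(1) + 3*exp(2).

-12 + 3*exp(-2) + 3*exp(-1) + 3*exp(1) + 3*exp(2)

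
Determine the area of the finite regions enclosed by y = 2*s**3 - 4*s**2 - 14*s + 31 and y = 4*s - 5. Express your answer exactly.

443/3

Set the curves equal: 2*s**3 - 4*s**2 - 14*s + 31 = 4*s - 5, so 2*s**3 - 4*s**2 - 18*s + 36 = 0, which factors as 2*(s - 3)*(s - 2)*(s + 3) = 0. The curves meet at s = -3, 2, 3.
On [-3, 2], y = 2*s**3 - 4*s**2 - 14*s + 31 is on top; that piece has area ∫[-3,2] (2*s**3 - 4*s**2 - 18*s + 36) ds = 875/6.
On [2, 3], y = 4*s - 5 is on top; that piece has area ∫[2,3] (-(2*s**3 - 4*s**2 - 18*s + 36)) ds = 11/6.
Total enclosed area = 875/6 + 11/6 = 443/3.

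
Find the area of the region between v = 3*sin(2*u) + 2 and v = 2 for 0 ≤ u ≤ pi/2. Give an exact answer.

On [0, pi/2], (3*sin(2*u) + 2) - (2) = 3*sin(2*u) is ≥ 0 throughout, so the area is a single integral of |3*sin(2*u)|.
∫[0,pi/2] (3*sin(2*u)) du = 3.

3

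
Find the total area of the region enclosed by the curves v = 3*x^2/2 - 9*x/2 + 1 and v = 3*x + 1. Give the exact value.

Set the curves equal: 3*x^2/2 - 9*x/2 + 1 = 3*x + 1, so 3*x^2/2 - 15*x/2 = 0, which factors as 3*x*(x - 5)/2 = 0. The curves meet at x = 0, 5.
On [0, 5], v = 3*x + 1 is on top; that piece has area ∫[0,5] (-(3*x^2/2 - 15*x/2)) dx = 125/4.

125/4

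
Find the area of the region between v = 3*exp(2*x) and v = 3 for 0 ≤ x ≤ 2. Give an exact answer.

On [0, 2], (3*exp(2*x)) - (3) = 3*exp(2*x) - 3 is ≥ 0 throughout, so the area is a single integral of |3*exp(2*x) - 3|.
∫[0,2] (3*exp(2*x) - 3) dx = -15/2 + 3*exp(4)/2.

-15/2 + 3*exp(4)/2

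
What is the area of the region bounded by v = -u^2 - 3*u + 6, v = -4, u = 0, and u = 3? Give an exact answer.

The difference (-u^2 - 3*u + 6) - (-4) = -u^2 - 3*u + 10 changes sign at u = 2 inside [0, 3], so split the integral there.
∫[0,2] (-u^2 - 3*u + 10) du = 34/3.
∫[2,3] (-u^2 - 3*u + 10) du = -23/6; the area of that piece is 23/6.
Total area = 34/3 + 23/6 = 91/6.

91/6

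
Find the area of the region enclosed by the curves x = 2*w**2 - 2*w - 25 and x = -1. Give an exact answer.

343/3

Both boundary curves give x as a function of w, so integrate with respect to w. Setting them equal: 2*w**2 - 2*w - 24 = 0, i.e. 2*(w - 4)*(w + 3) = 0, so they meet at w = -3, 4.
For w in [-3, 4], x = 2*w**2 - 2*w - 25 is on the left; area = ∫[-3,4] (-(2*w**2 - 2*w - 24)) dw = 343/3.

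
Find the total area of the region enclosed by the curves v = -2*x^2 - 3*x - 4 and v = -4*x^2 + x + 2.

Set the curves equal: -2*x^2 - 3*x - 4 = -4*x^2 + x + 2, so 2*x^2 - 4*x - 6 = 0, which factors as 2*(x - 3)*(x + 1) = 0. The curves meet at x = -1, 3.
On [-1, 3], v = -4*x^2 + x + 2 is on top; that piece has area ∫[-1,3] (-(2*x^2 - 4*x - 6)) dx = 64/3.

64/3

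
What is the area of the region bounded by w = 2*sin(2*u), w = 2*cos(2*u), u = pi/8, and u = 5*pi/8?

On [pi/8, 5*pi/8], (2*sin(2*u)) - (2*cos(2*u)) = 2*sin(2*u) - 2*cos(2*u) is ≥ 0 throughout, so the area is a single integral of |2*sin(2*u) - 2*cos(2*u)|.
∫[pi/8,5*pi/8] (2*sin(2*u) - 2*cos(2*u)) du = 2*sqrt(2).

2*sqrt(2)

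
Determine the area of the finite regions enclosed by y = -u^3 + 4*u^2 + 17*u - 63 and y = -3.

3901/12

Set the curves equal: -u^3 + 4*u^2 + 17*u - 63 = -3, so -u^3 + 4*u^2 + 17*u - 60 = 0, which factors as -(u - 5)*(u - 3)*(u + 4) = 0. The curves meet at u = -4, 3, 5.
On [-4, 3], y = -3 is on top; that piece has area ∫[-4,3] (-(-u^3 + 4*u^2 + 17*u - 60)) du = 3773/12.
On [3, 5], y = -u^3 + 4*u^2 + 17*u - 63 is on top; that piece has area ∫[3,5] (-u^3 + 4*u^2 + 17*u - 60) du = 32/3.
Total enclosed area = 3773/12 + 32/3 = 3901/12.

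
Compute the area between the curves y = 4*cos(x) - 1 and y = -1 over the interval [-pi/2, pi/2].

On [-pi/2, pi/2], (4*cos(x) - 1) - (-1) = 4*cos(x) is ≥ 0 throughout, so the area is a single integral of |4*cos(x)|.
∫[-pi/2,pi/2] (4*cos(x)) dx = 8.

8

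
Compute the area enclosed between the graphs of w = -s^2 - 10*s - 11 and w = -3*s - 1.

9/2

Set the curves equal: -s^2 - 10*s - 11 = -3*s - 1, so -s^2 - 7*s - 10 = 0, which factors as -(s + 2)*(s + 5) = 0. The curves meet at s = -5, -2.
On [-5, -2], w = -s^2 - 10*s - 11 is on top; that piece has area ∫[-5,-2] (-s^2 - 7*s - 10) ds = 9/2.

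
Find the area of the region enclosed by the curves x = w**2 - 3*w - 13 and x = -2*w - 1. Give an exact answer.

Both boundary curves give x as a function of w, so integrate with respect to w. Setting them equal: w**2 - w - 12 = 0, i.e. (w - 4)*(w + 3) = 0, so they meet at w = -3, 4.
For w in [-3, 4], x = w**2 - 3*w - 13 is on the left; area = ∫[-3,4] (-(w**2 - w - 12)) dw = 343/6.

343/6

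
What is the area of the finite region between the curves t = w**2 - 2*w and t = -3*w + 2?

Both boundary curves give t as a function of w, so integrate with respect to w. Setting them equal: w**2 + w - 2 = 0, i.e. (w - 1)*(w + 2) = 0, so they meet at w = -2, 1.
For w in [-2, 1], t = w**2 - 2*w is on the left; area = ∫[-2,1] (-(w**2 + w - 2)) dw = 9/2.

9/2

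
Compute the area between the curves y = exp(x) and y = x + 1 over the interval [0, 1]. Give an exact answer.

-5/2 + exp(1)

On [0, 1], (exp(x)) - (x + 1) = -x + exp(x) - 1 is ≥ 0 throughout, so the area is a single integral of |-x + exp(x) - 1|.
∫[0,1] (-x + exp(x) - 1) dx = -5/2 + exp(1).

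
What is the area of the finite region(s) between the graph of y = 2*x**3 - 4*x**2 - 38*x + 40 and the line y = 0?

The curve meets the x-axis where 2*x**3 - 4*x**2 - 38*x + 40 = 0, i.e. 2*(x - 5)*(x - 1)*(x + 4) = 0, at x = -4, 1, 5.
On [-4, 1] the curve lies above the axis; ∫[-4,1] (2*x**3 - 4*x**2 - 38*x + 40) dx = 1625/6, giving area 1625/6.
On [1, 5] the curve lies below the axis; ∫[1,5] (2*x**3 - 4*x**2 - 38*x + 40) dx = -448/3, giving area 448/3.
Total area = 1625/6 + 448/3 = 2521/6.

2521/6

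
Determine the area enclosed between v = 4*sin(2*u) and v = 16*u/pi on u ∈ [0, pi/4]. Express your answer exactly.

2 - pi/2

On [0, pi/4], (4*sin(2*u)) - (16*u/pi) = -16*u/pi + 4*sin(2*u) is ≥ 0 throughout, so the area is a single integral of |-16*u/pi + 4*sin(2*u)|.
∫[0,pi/4] (-16*u/pi + 4*sin(2*u)) du = 2 - pi/2.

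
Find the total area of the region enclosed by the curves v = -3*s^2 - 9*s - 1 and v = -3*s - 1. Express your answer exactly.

4

Set the curves equal: -3*s^2 - 9*s - 1 = -3*s - 1, so -3*s^2 - 6*s = 0, which factors as -3*s*(s + 2) = 0. The curves meet at s = -2, 0.
On [-2, 0], v = -3*s^2 - 9*s - 1 is on top; that piece has area ∫[-2,0] (-3*s^2 - 6*s) ds = 4.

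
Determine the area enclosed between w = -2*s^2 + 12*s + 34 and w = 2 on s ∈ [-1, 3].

On [-1, 3], (-2*s^2 + 12*s + 34) - (2) = -2*s^2 + 12*s + 32 is ≥ 0 throughout, so the area is a single integral of |-2*s^2 + 12*s + 32|.
∫[-1,3] (-2*s^2 + 12*s + 32) ds = 472/3.

472/3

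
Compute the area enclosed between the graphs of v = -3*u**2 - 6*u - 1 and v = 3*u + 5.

Set the curves equal: -3*u**2 - 6*u - 1 = 3*u + 5, so -3*u**2 - 9*u - 6 = 0, which factors as -3*(u + 1)*(u + 2) = 0. The curves meet at u = -2, -1.
On [-2, -1], v = -3*u**2 - 6*u - 1 is on top; that piece has area ∫[-2,-1] (-3*u**2 - 9*u - 6) du = 1/2.

1/2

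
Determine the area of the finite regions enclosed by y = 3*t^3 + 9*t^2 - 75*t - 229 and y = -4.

Set the curves equal: 3*t^3 + 9*t^2 - 75*t - 229 = -4, so 3*t^3 + 9*t^2 - 75*t - 225 = 0, which factors as 3*(t - 5)*(t + 3)*(t + 5) = 0. The curves meet at t = -5, -3, 5.
On [-5, -3], y = 3*t^3 + 9*t^2 - 75*t - 229 is on top; that piece has area ∫[-5,-3] (3*t^3 + 9*t^2 - 75*t - 225) dt = 36.
On [-3, 5], y = -4 is on top; that piece has area ∫[-3,5] (-(3*t^3 + 9*t^2 - 75*t - 225)) dt = 1536.
Total enclosed area = 36 + 1536 = 1572.

1572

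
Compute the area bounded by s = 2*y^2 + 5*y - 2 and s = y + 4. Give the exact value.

64/3

Both boundary curves give s as a function of y, so integrate with respect to y. Setting them equal: 2*y^2 + 4*y - 6 = 0, i.e. 2*(y - 1)*(y + 3) = 0, so they meet at y = -3, 1.
For y in [-3, 1], s = 2*y^2 + 5*y - 2 is on the left; area = ∫[-3,1] (-(2*y^2 + 4*y - 6)) dy = 64/3.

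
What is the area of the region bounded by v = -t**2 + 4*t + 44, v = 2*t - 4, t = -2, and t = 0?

268/3

On [-2, 0], (-t**2 + 4*t + 44) - (2*t - 4) = -t**2 + 2*t + 48 is ≥ 0 throughout, so the area is a single integral of |-t**2 + 2*t + 48|.
∫[-2,0] (-t**2 + 2*t + 48) dt = 268/3.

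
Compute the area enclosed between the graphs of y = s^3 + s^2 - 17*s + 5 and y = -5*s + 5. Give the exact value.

Set the curves equal: s^3 + s^2 - 17*s + 5 = -5*s + 5, so s^3 + s^2 - 12*s = 0, which factors as s*(s - 3)*(s + 4) = 0. The curves meet at s = -4, 0, 3.
On [-4, 0], y = s^3 + s^2 - 17*s + 5 is on top; that piece has area ∫[-4,0] (s^3 + s^2 - 12*s) ds = 160/3.
On [0, 3], y = -5*s + 5 is on top; that piece has area ∫[0,3] (-(s^3 + s^2 - 12*s)) ds = 99/4.
Total enclosed area = 160/3 + 99/4 = 937/12.

937/12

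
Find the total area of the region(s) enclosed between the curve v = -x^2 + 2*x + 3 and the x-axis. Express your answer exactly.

32/3

The curve meets the x-axis where -x^2 + 2*x + 3 = 0, i.e. -(x - 3)*(x + 1) = 0, at x = -1, 3.
On [-1, 3] the curve lies above the axis; ∫[-1,3] (-x^2 + 2*x + 3) dx = 32/3, giving area 32/3.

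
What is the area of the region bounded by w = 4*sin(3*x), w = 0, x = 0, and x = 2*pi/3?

The difference (4*sin(3*x)) - (0) = 4*sin(3*x) changes sign at x = pi/3 inside [0, 2*pi/3], so split the integral there.
∫[0,pi/3] (4*sin(3*x)) dx = 8/3.
∫[pi/3,2*pi/3] (4*sin(3*x)) dx = -8/3; the area of that piece is 8/3.
Total area = 8/3 + 8/3 = 16/3.

16/3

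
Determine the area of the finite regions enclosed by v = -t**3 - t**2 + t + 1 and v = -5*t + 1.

Set the curves equal: -t**3 - t**2 + t + 1 = -5*t + 1, so -t**3 - t**2 + 6*t = 0, which factors as -t*(t - 2)*(t + 3) = 0. The curves meet at t = -3, 0, 2.
On [-3, 0], v = -5*t + 1 is on top; that piece has area ∫[-3,0] (-(-t**3 - t**2 + 6*t)) dt = 63/4.
On [0, 2], v = -t**3 - t**2 + t + 1 is on top; that piece has area ∫[0,2] (-t**3 - t**2 + 6*t) dt = 16/3.
Total enclosed area = 63/4 + 16/3 = 253/12.

253/12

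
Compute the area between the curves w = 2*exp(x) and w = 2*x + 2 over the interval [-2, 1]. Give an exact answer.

On [-2, 1], (2*exp(x)) - (2*x + 2) = -2*x + 2*exp(x) - 2 is ≥ 0 throughout, so the area is a single integral of |-2*x + 2*exp(x) - 2|.
∫[-2,1] (-2*x + 2*exp(x) - 2) dx = -3 - 2*exp(-2) + 2*exp(1).

-3 - 2*exp(-2) + 2*exp(1)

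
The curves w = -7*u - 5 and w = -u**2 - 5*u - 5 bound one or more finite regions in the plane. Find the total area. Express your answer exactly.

4/3

Set the curves equal: -7*u - 5 = -u**2 - 5*u - 5, so u**2 - 2*u = 0, which factors as u*(u - 2) = 0. The curves meet at u = 0, 2.
On [0, 2], w = -u**2 - 5*u - 5 is on top; that piece has area ∫[0,2] (-(u**2 - 2*u)) du = 4/3.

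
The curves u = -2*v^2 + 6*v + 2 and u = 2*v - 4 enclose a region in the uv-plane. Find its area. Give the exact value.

64/3

Both boundary curves give u as a function of v, so integrate with respect to v. Setting them equal: -2*v^2 + 4*v + 6 = 0, i.e. -2*(v - 3)*(v + 1) = 0, so they meet at v = -1, 3.
For v in [-1, 3], u = -2*v^2 + 6*v + 2 is on the right; area = ∫[-1,3] (-2*v^2 + 4*v + 6) dv = 64/3.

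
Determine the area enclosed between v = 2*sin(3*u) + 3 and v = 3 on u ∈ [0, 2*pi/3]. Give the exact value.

The difference (2*sin(3*u) + 3) - (3) = 2*sin(3*u) changes sign at u = pi/3 inside [0, 2*pi/3], so split the integral there.
∫[0,pi/3] (2*sin(3*u)) du = 4/3.
∫[pi/3,2*pi/3] (2*sin(3*u)) du = -4/3; the area of that piece is 4/3.
Total area = 4/3 + 4/3 = 8/3.

8/3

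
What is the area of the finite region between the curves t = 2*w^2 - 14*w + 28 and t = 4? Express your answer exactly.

1/3

Both boundary curves give t as a function of w, so integrate with respect to w. Setting them equal: 2*w^2 - 14*w + 24 = 0, i.e. 2*(w - 4)*(w - 3) = 0, so they meet at w = 3, 4.
For w in [3, 4], t = 2*w^2 - 14*w + 28 is on the left; area = ∫[3,4] (-(2*w^2 - 14*w + 24)) dw = 1/3.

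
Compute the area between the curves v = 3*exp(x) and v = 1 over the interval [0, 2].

On [0, 2], (3*exp(x)) - (1) = 3*exp(x) - 1 is ≥ 0 throughout, so the area is a single integral of |3*exp(x) - 1|.
∫[0,2] (3*exp(x) - 1) dx = -5 + 3*exp(2).

-5 + 3*exp(2)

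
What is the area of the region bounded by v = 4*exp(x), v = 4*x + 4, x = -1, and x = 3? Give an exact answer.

On [-1, 3], (4*exp(x)) - (4*x + 4) = -4*x + 4*exp(x) - 4 is ≥ 0 throughout, so the area is a single integral of |-4*x + 4*exp(x) - 4|.
∫[-1,3] (-4*x + 4*exp(x) - 4) dx = -32 - 4*exp(-1) + 4*exp(3).

-32 - 4*exp(-1) + 4*exp(3)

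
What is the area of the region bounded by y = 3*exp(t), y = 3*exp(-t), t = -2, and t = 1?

-12 + 3*exp(-2) + 3*exp(-1) + 3*exp(1) + 3*exp(2)

The difference (3*exp(t)) - (3*exp(-t)) = 3*exp(t) - 3*exp(-t) changes sign at t = 0 inside [-2, 1], so split the integral there.
∫[-2,0] (3*exp(t) - 3*exp(-t)) dt = -3*exp(2) - 3*exp(-2) + 6; the area of that piece is -6 + 3*exp(-2) + 3*exp(2).
∫[0,1] (3*exp(t) - 3*exp(-t)) dt = -6 + 3*exp(-1) + 3*exp(1).
Total area = (-6 + 3*exp(-2) + 3*exp(2)) + (-6 + 3*exp(-1) + 3*exp(1)) = -12 + 3*exp(-2) + 3*exp(-1) + 3*exp(1) + 3*exp(2).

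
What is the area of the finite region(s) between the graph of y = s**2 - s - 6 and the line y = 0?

The curve meets the s-axis where s**2 - s - 6 = 0, i.e. (s - 3)*(s + 2) = 0, at s = -2, 3.
On [-2, 3] the curve lies below the axis; ∫[-2,3] (s**2 - s - 6) ds = -125/6, giving area 125/6.

125/6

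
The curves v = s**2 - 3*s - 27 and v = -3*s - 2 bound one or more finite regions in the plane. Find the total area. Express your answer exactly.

Set the curves equal: s**2 - 3*s - 27 = -3*s - 2, so s**2 - 25 = 0, which factors as (s - 5)*(s + 5) = 0. The curves meet at s = -5, 5.
On [-5, 5], v = -3*s - 2 is on top; that piece has area ∫[-5,5] (-(s**2 - 25)) ds = 500/3.

500/3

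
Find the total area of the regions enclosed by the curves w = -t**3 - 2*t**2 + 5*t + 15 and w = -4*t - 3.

Set the curves equal: -t**3 - 2*t**2 + 5*t + 15 = -4*t - 3, so -t**3 - 2*t**2 + 9*t + 18 = 0, which factors as -(t - 3)*(t + 2)*(t + 3) = 0. The curves meet at t = -3, -2, 3.
On [-3, -2], w = -4*t - 3 is on top; that piece has area ∫[-3,-2] (-(-t**3 - 2*t**2 + 9*t + 18)) dt = 11/12.
On [-2, 3], w = -t**3 - 2*t**2 + 5*t + 15 is on top; that piece has area ∫[-2,3] (-t**3 - 2*t**2 + 9*t + 18) dt = 875/12.
Total enclosed area = 11/12 + 875/12 = 443/6.

443/6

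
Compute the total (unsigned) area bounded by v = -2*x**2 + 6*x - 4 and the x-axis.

1/3

The curve meets the x-axis where -2*x**2 + 6*x - 4 = 0, i.e. -2*(x - 2)*(x - 1) = 0, at x = 1, 2.
On [1, 2] the curve lies above the axis; ∫[1,2] (-2*x**2 + 6*x - 4) dx = 1/3, giving area 1/3.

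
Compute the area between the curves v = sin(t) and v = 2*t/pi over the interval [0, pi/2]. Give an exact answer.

1 - pi/4

On [0, pi/2], (sin(t)) - (2*t/pi) = -2*t/pi + sin(t) is ≥ 0 throughout, so the area is a single integral of |-2*t/pi + sin(t)|.
∫[0,pi/2] (-2*t/pi + sin(t)) dt = 1 - pi/4.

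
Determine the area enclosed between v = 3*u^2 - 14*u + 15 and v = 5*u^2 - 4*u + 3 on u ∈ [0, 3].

119/3

The difference (3*u^2 - 14*u + 15) - (5*u^2 - 4*u + 3) = -2*u^2 - 10*u + 12 changes sign at u = 1 inside [0, 3], so split the integral there.
∫[0,1] (-2*u^2 - 10*u + 12) du = 19/3.
∫[1,3] (-2*u^2 - 10*u + 12) du = -100/3; the area of that piece is 100/3.
Total area = 19/3 + 100/3 = 119/3.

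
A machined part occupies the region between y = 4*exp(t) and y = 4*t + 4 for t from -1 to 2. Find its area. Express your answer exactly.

On [-1, 2], (4*exp(t)) - (4*t + 4) = -4*t + 4*exp(t) - 4 is ≥ 0 throughout, so the area is a single integral of |-4*t + 4*exp(t) - 4|.
∫[-1,2] (-4*t + 4*exp(t) - 4) dt = -18 - 4*exp(-1) + 4*exp(2).

-18 - 4*exp(-1) + 4*exp(2)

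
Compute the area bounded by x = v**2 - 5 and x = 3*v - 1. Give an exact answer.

125/6

Both boundary curves give x as a function of v, so integrate with respect to v. Setting them equal: v**2 - 3*v - 4 = 0, i.e. (v - 4)*(v + 1) = 0, so they meet at v = -1, 4.
For v in [-1, 4], x = v**2 - 5 is on the left; area = ∫[-1,4] (-(v**2 - 3*v - 4)) dv = 125/6.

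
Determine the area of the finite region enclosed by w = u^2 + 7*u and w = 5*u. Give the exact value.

Set the curves equal: u^2 + 7*u = 5*u, so u^2 + 2*u = 0, which factors as u*(u + 2) = 0. The curves meet at u = -2, 0.
On [-2, 0], w = 5*u is on top; that piece has area ∫[-2,0] (-(u^2 + 2*u)) du = 4/3.

4/3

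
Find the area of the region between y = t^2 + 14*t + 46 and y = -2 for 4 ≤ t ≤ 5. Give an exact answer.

On [4, 5], (t^2 + 14*t + 46) - (-2) = t^2 + 14*t + 48 is ≥ 0 throughout, so the area is a single integral of |t^2 + 14*t + 48|.
∫[4,5] (t^2 + 14*t + 48) dt = 394/3.

394/3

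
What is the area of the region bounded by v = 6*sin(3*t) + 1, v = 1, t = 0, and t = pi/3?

On [0, pi/3], (6*sin(3*t) + 1) - (1) = 6*sin(3*t) is ≥ 0 throughout, so the area is a single integral of |6*sin(3*t)|.
∫[0,pi/3] (6*sin(3*t)) dt = 4.

4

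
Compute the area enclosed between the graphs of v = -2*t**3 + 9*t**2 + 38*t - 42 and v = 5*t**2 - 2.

Set the curves equal: -2*t**3 + 9*t**2 + 38*t - 42 = 5*t**2 - 2, so -2*t**3 + 4*t**2 + 38*t - 40 = 0, which factors as -2*(t - 5)*(t - 1)*(t + 4) = 0. The curves meet at t = -4, 1, 5.
On [-4, 1], v = 5*t**2 - 2 is on top; that piece has area ∫[-4,1] (-(-2*t**3 + 4*t**2 + 38*t - 40)) dt = 1625/6.
On [1, 5], v = -2*t**3 + 9*t**2 + 38*t - 42 is on top; that piece has area ∫[1,5] (-2*t**3 + 4*t**2 + 38*t - 40) dt = 448/3.
Total enclosed area = 1625/6 + 448/3 = 2521/6.

2521/6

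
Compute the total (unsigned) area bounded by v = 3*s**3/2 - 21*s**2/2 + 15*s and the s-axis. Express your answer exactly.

The curve meets the s-axis where 3*s**3/2 - 21*s**2/2 + 15*s = 0, i.e. 3*s*(s - 5)*(s - 2)/2 = 0, at s = 0, 2, 5.
On [0, 2] the curve lies above the axis; ∫[0,2] (3*s**3/2 - 21*s**2/2 + 15*s) ds = 8, giving area 8.
On [2, 5] the curve lies below the axis; ∫[2,5] (3*s**3/2 - 21*s**2/2 + 15*s) ds = -189/8, giving area 189/8.
Total area = 8 + 189/8 = 253/8.

253/8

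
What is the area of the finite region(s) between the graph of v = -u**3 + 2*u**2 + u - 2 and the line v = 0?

37/12

The curve meets the u-axis where -u**3 + 2*u**2 + u - 2 = 0, i.e. -(u - 2)*(u - 1)*(u + 1) = 0, at u = -1, 1, 2.
On [-1, 1] the curve lies below the axis; ∫[-1,1] (-u**3 + 2*u**2 + u - 2) du = -8/3, giving area 8/3.
On [1, 2] the curve lies above the axis; ∫[1,2] (-u**3 + 2*u**2 + u - 2) du = 5/12, giving area 5/12.
Total area = 8/3 + 5/12 = 37/12.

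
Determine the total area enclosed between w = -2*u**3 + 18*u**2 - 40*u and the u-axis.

The curve meets the u-axis where -2*u**3 + 18*u**2 - 40*u = 0, i.e. -2*u*(u - 5)*(u - 4) = 0, at u = 0, 4, 5.
On [0, 4] the curve lies below the axis; ∫[0,4] (-2*u**3 + 18*u**2 - 40*u) du = -64, giving area 64.
On [4, 5] the curve lies above the axis; ∫[4,5] (-2*u**3 + 18*u**2 - 40*u) du = 3/2, giving area 3/2.
Total area = 64 + 3/2 = 131/2.

131/2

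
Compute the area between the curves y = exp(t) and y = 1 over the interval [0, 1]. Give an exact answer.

-2 + exp(1)

On [0, 1], (exp(t)) - (1) = exp(t) - 1 is ≥ 0 throughout, so the area is a single integral of |exp(t) - 1|.
∫[0,1] (exp(t) - 1) dt = -2 + exp(1).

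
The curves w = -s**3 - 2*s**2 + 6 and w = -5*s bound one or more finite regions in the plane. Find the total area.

253/12

Set the curves equal: -s**3 - 2*s**2 + 6 = -5*s, so -s**3 - 2*s**2 + 5*s + 6 = 0, which factors as -(s - 2)*(s + 1)*(s + 3) = 0. The curves meet at s = -3, -1, 2.
On [-3, -1], w = -5*s is on top; that piece has area ∫[-3,-1] (-(-s**3 - 2*s**2 + 5*s + 6)) ds = 16/3.
On [-1, 2], w = -s**3 - 2*s**2 + 6 is on top; that piece has area ∫[-1,2] (-s**3 - 2*s**2 + 5*s + 6) ds = 63/4.
Total enclosed area = 16/3 + 63/4 = 253/12.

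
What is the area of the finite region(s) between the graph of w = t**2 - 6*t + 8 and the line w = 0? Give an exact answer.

The curve meets the t-axis where t**2 - 6*t + 8 = 0, i.e. (t - 4)*(t - 2) = 0, at t = 2, 4.
On [2, 4] the curve lies below the axis; ∫[2,4] (t**2 - 6*t + 8) dt = -4/3, giving area 4/3.

4/3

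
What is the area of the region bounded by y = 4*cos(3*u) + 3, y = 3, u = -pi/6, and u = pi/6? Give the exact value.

8/3

On [-pi/6, pi/6], (4*cos(3*u) + 3) - (3) = 4*cos(3*u) is ≥ 0 throughout, so the area is a single integral of |4*cos(3*u)|.
∫[-pi/6,pi/6] (4*cos(3*u)) du = 8/3.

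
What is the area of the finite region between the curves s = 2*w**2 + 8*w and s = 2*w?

Both boundary curves give s as a function of w, so integrate with respect to w. Setting them equal: 2*w**2 + 6*w = 0, i.e. 2*w*(w + 3) = 0, so they meet at w = -3, 0.
For w in [-3, 0], s = 2*w**2 + 8*w is on the left; area = ∫[-3,0] (-(2*w**2 + 6*w)) dw = 9.

9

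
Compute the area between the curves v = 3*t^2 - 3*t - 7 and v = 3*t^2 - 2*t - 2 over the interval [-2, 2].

On [-2, 2], (3*t^2 - 3*t - 7) - (3*t^2 - 2*t - 2) = -t - 5 is ≤ 0 throughout, so the area is a single integral of |-t - 5|.
∫[-2,2] (-t - 5) dt = -20; the area of that piece is 20.

20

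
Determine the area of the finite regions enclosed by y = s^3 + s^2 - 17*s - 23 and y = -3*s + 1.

Set the curves equal: s^3 + s^2 - 17*s - 23 = -3*s + 1, so s^3 + s^2 - 14*s - 24 = 0, which factors as (s - 4)*(s + 2)*(s + 3) = 0. The curves meet at s = -3, -2, 4.
On [-3, -2], y = s^3 + s^2 - 17*s - 23 is on top; that piece has area ∫[-3,-2] (s^3 + s^2 - 14*s - 24) ds = 13/12.
On [-2, 4], y = -3*s + 1 is on top; that piece has area ∫[-2,4] (-(s^3 + s^2 - 14*s - 24)) ds = 144.
Total enclosed area = 13/12 + 144 = 1741/12.

1741/12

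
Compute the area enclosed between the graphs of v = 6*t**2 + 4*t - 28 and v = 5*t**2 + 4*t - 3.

Set the curves equal: 6*t**2 + 4*t - 28 = 5*t**2 + 4*t - 3, so t**2 - 25 = 0, which factors as (t - 5)*(t + 5) = 0. The curves meet at t = -5, 5.
On [-5, 5], v = 5*t**2 + 4*t - 3 is on top; that piece has area ∫[-5,5] (-(t**2 - 25)) dt = 500/3.

500/3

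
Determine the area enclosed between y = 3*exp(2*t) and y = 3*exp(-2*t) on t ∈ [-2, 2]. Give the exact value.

The difference (3*exp(2*t)) - (3*exp(-2*t)) = 3*exp(2*t) - 3*exp(-2*t) changes sign at t = 0 inside [-2, 2], so split the integral there.
∫[-2,0] (3*exp(2*t) - 3*exp(-2*t)) dt = -3*exp(4)/2 - 3*exp(-4)/2 + 3; the area of that piece is -3 + 3*exp(-4)/2 + 3*exp(4)/2.
∫[0,2] (3*exp(2*t) - 3*exp(-2*t)) dt = -3 + 3*exp(-4)/2 + 3*exp(4)/2.
Total area = (-3 + 3*exp(-4)/2 + 3*exp(4)/2) + (-3 + 3*exp(-4)/2 + 3*exp(4)/2) = -6 + 3*exp(-4) + 3*exp(4).

-6 + 3*exp(-4) + 3*exp(4)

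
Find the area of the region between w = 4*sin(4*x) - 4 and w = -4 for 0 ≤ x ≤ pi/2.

The difference (4*sin(4*x) - 4) - (-4) = 4*sin(4*x) changes sign at x = pi/4 inside [0, pi/2], so split the integral there.
∫[0,pi/4] (4*sin(4*x)) dx = 2.
∫[pi/4,pi/2] (4*sin(4*x)) dx = -2; the area of that piece is 2.
Total area = 2 + 2 = 4.

4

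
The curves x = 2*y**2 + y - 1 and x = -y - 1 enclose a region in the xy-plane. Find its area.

1/3

Both boundary curves give x as a function of y, so integrate with respect to y. Setting them equal: 2*y**2 + 2*y = 0, i.e. 2*y*(y + 1) = 0, so they meet at y = -1, 0.
For y in [-1, 0], x = 2*y**2 + y - 1 is on the left; area = ∫[-1,0] (-(2*y**2 + 2*y)) dy = 1/3.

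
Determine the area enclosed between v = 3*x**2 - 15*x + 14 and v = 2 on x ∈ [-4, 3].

495/2

The difference (3*x**2 - 15*x + 14) - (2) = 3*x**2 - 15*x + 12 changes sign at x = 1 inside [-4, 3], so split the integral there.
∫[-4,1] (3*x**2 - 15*x + 12) dx = 475/2.
∫[1,3] (3*x**2 - 15*x + 12) dx = -10; the area of that piece is 10.
Total area = 475/2 + 10 = 495/2.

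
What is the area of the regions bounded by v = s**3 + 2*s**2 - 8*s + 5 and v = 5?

148/3

Set the curves equal: s**3 + 2*s**2 - 8*s + 5 = 5, so s**3 + 2*s**2 - 8*s = 0, which factors as s*(s - 2)*(s + 4) = 0. The curves meet at s = -4, 0, 2.
On [-4, 0], v = s**3 + 2*s**2 - 8*s + 5 is on top; that piece has area ∫[-4,0] (s**3 + 2*s**2 - 8*s) ds = 128/3.
On [0, 2], v = 5 is on top; that piece has area ∫[0,2] (-(s**3 + 2*s**2 - 8*s)) ds = 20/3.
Total enclosed area = 128/3 + 20/3 = 148/3.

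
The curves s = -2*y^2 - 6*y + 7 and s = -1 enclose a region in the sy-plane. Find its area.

Both boundary curves give s as a function of y, so integrate with respect to y. Setting them equal: -2*y^2 - 6*y + 8 = 0, i.e. -2*(y - 1)*(y + 4) = 0, so they meet at y = -4, 1.
For y in [-4, 1], s = -2*y^2 - 6*y + 7 is on the right; area = ∫[-4,1] (-2*y^2 - 6*y + 8) dy = 125/3.

125/3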